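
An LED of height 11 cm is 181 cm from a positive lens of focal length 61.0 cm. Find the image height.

5.59 cm

1/d_i = 1/f − 1/d_o = 1/(61.00) − 1/(181) = 0.01087, so d_i = 92.01 cm.
m = −d_i/d_o = -0.5083.
|h_i| = |m|·h_o = 0.5083 × 11 = 5.59 cm. The image is real, inverted and reduced, on the far side of the lens.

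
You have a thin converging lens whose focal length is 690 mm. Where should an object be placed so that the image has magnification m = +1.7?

284 mm

m = −d_i/d_o ⇒ d_i = −m·d_o.
1/f = 1/d_o + 1/d_i = 1/d_o − 1/(m·d_o) = (1 − 1/m)/d_o, so d_o = f(1 − 1/m) = (690.0)(1 − 1/(+1.7)) = 284 mm.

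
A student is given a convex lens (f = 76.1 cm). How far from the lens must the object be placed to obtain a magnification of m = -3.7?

m = −d_i/d_o ⇒ d_i = −m·d_o.
1/f = 1/d_o + 1/d_i = 1/d_o − 1/(m·d_o) = (1 − 1/m)/d_o, so d_o = f(1 − 1/m) = (76.10)(1 − 1/(-3.7)) = 96.7 cm.

96.7 cm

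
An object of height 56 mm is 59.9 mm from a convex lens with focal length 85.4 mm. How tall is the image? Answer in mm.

188 mm

1/d_i = 1/f − 1/d_o = 1/(85.40) − 1/(59.9) = -0.004985, so d_i = -200.6 mm.
m = −d_i/d_o = +3.349.
|h_i| = |m|·h_o = 3.349 × 56 = 188 mm. The image is virtual, upright and enlarged, on the same side as the object.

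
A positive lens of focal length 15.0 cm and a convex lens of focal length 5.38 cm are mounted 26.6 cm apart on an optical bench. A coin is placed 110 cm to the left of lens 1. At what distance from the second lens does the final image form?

Lens 1: 1/d_i1 = 1/f₁ − 1/d_o1 = 1/(15.0) − 1/(110) = 0.05758, so d_i1 = 17.37 cm.
The intermediate image is 17.37 cm to the right of lens 1, which is 26.6 − (17.37) = 9.230 cm to the left of lens 2, so d_o2 = +9.230 cm.
Lens 2: 1/d_i2 = 1/f₂ − 1/d_o2 = 1/(5.38) − 1/(9.230) = 0.07753, so d_i2 = 12.9 cm.
The final image is real, 12.9 cm to the right of lens 2 (overall magnification ≈ 0.22).

12.9 cm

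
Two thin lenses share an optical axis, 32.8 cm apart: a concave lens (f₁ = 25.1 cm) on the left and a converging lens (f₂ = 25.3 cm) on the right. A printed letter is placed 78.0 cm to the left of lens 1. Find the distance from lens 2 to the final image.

49.5 cm

Lens 1 is diverging, so f₁ = −25.1 cm.
Lens 1: 1/d_i1 = 1/f₁ − 1/d_o1 = 1/(-25.1) − 1/(78.0) = -0.05266, so d_i1 = -18.99 cm.
The intermediate image is 18.99 cm to the left of lens 1 (virtual), which is 32.8 − (-18.99) = 51.79 cm to the left of lens 2, so d_o2 = +51.79 cm.
Lens 2: 1/d_i2 = 1/f₂ − 1/d_o2 = 1/(25.3) − 1/(51.79) = 0.02022, so d_i2 = 49.5 cm.
The final image is real, 49.5 cm to the right of lens 2 (overall magnification ≈ -0.23).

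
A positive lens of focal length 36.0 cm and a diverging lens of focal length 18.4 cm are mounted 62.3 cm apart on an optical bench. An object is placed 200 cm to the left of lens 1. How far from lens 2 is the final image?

Lens 1: 1/d_i1 = 1/f₁ − 1/d_o1 = 1/(36.0) − 1/(200) = 0.02278, so d_i1 = 43.90 cm.
The intermediate image is 43.90 cm to the right of lens 1, which is 62.3 − (43.90) = 18.40 cm to the left of lens 2, so d_o2 = +18.40 cm.
Lens 2 is diverging, so f₂ = −18.4 cm.
Lens 2: 1/d_i2 = 1/f₂ − 1/d_o2 = 1/(-18.4) − 1/(18.40) = -0.1087, so d_i2 = -9.20 cm.
The final image is virtual, 9.20 cm to the left of lens 2 (overall magnification ≈ -0.11).

9.20 cm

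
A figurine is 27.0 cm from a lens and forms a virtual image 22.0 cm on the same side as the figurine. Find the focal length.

f = -119 cm (diverging)

Virtual image ⇒ d_i = −22.0 cm.
1/f = 1/d_o + 1/d_i = 1/(27.0) + 1/(-22.0) = -0.008418, so f = -119 cm.
Since f is negative, the lens is diverging.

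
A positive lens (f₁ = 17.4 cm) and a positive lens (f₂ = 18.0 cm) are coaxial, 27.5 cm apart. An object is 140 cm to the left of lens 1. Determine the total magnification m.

Lens 1: 1/d_i1 = 1/(17.4) − 1/(140) = 0.05033, so d_i1 = 19.87 cm; m₁ = −d_i1/d_o1 = -0.1419.
d_o2 = 27.5 − (19.87) = 7.630 cm.
Lens 2: 1/d_i2 = 1/(18.0) − 1/(7.630) = -0.07551, so d_i2 = -13.24 cm; m₂ = −d_i2/d_o2 = +1.736.
m = m₁·m₂ = (-0.1419)(+1.736) = -0.246.

m = -0.246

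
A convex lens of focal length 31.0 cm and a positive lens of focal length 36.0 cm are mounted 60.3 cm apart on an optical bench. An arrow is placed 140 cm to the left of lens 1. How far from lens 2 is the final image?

Lens 1: 1/d_i1 = 1/f₁ − 1/d_o1 = 1/(31.0) − 1/(140) = 0.02512, so d_i1 = 39.82 cm.
The intermediate image is 39.82 cm to the right of lens 1, which is 60.3 − (39.82) = 20.48 cm to the left of lens 2, so d_o2 = +20.48 cm.
Lens 2: 1/d_i2 = 1/f₂ − 1/d_o2 = 1/(36.0) − 1/(20.48) = -0.02105, so d_i2 = -47.5 cm.
The final image is virtual, 47.5 cm to the left of lens 2 (overall magnification ≈ -0.66).

47.5 cm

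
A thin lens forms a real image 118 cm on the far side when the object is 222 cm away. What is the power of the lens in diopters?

d_i = +118 cm.
1/f = 1/d_o + 1/d_i = 1/(222) + 1/(118) = 0.01298 cm⁻¹.
f = 77.05 cm = 0.7705 m, so P = 1/f = +1.30 D.

P = +1.30 D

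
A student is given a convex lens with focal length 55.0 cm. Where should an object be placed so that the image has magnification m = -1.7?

87.4 cm

m = −d_i/d_o ⇒ d_i = −m·d_o.
1/f = 1/d_o + 1/d_i = 1/d_o − 1/(m·d_o) = (1 − 1/m)/d_o, so d_o = f(1 − 1/m) = (55.00)(1 − 1/(-1.7)) = 87.4 cm.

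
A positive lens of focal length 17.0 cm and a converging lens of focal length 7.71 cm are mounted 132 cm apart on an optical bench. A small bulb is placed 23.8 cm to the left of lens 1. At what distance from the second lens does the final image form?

8.63 cm

Lens 1: 1/d_i1 = 1/f₁ − 1/d_o1 = 1/(17.0) − 1/(23.8) = 0.01681, so d_i1 = 59.50 cm.
The intermediate image is 59.50 cm to the right of lens 1, which is 132 − (59.50) = 72.50 cm to the left of lens 2, so d_o2 = +72.50 cm.
Lens 2: 1/d_i2 = 1/f₂ − 1/d_o2 = 1/(7.71) − 1/(72.50) = 0.1159, so d_i2 = 8.63 cm.
The final image is real, 8.63 cm to the right of lens 2 (overall magnification ≈ 0.30).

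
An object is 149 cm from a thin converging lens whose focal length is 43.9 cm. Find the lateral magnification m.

1/d_i = 1/f − 1/d_o = 1/(43.90) − 1/(149) = 0.01607, so d_i = 62.24 cm.
m = −d_i/d_o = −(62.24)/(149) = -0.418.
The image is real, inverted and reduced, on the far side of the lens.

m = -0.418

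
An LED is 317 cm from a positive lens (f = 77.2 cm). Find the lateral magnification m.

1/d_i = 1/f − 1/d_o = 1/(77.20) − 1/(317) = 0.009799, so d_i = 102.1 cm.
m = −d_i/d_o = −(102.1)/(317) = -0.322.
The image is real, inverted and reduced, on the far side of the lens.

m = -0.322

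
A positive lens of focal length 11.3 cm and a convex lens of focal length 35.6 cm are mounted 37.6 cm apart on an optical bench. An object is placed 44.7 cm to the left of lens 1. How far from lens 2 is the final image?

61.0 cm

Lens 1: 1/d_i1 = 1/f₁ − 1/d_o1 = 1/(11.3) − 1/(44.7) = 0.06612, so d_i1 = 15.12 cm.
The intermediate image is 15.12 cm to the right of lens 1, which is 37.6 − (15.12) = 22.48 cm to the left of lens 2, so d_o2 = +22.48 cm.
Lens 2: 1/d_i2 = 1/f₂ − 1/d_o2 = 1/(35.6) − 1/(22.48) = -0.01639, so d_i2 = -61.0 cm.
The final image is virtual, 61.0 cm to the left of lens 2 (overall magnification ≈ -0.92).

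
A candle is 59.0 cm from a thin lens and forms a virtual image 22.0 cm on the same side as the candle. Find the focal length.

Virtual image ⇒ d_i = −22.0 cm.
1/f = 1/d_o + 1/d_i = 1/(59.0) + 1/(-22.0) = -0.02851, so f = -35.1 cm.
Since f is negative, the thin lens is diverging.

f = -35.1 cm (diverging)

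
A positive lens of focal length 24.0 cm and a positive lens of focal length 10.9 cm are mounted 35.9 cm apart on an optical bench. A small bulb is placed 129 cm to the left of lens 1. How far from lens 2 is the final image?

Lens 1: 1/d_i1 = 1/f₁ − 1/d_o1 = 1/(24.0) − 1/(129) = 0.03391, so d_i1 = 29.49 cm.
The intermediate image is 29.49 cm to the right of lens 1, which is 35.9 − (29.49) = 6.410 cm to the left of lens 2, so d_o2 = +6.410 cm.
Lens 2: 1/d_i2 = 1/f₂ − 1/d_o2 = 1/(10.9) − 1/(6.410) = -0.06426, so d_i2 = -15.6 cm.
The final image is virtual, 15.6 cm to the left of lens 2 (overall magnification ≈ -0.56).

15.6 cm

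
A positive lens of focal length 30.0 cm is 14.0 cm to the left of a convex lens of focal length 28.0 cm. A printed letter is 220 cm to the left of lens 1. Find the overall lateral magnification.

m = -0.0907

Lens 1: 1/d_i1 = 1/(30.0) − 1/(220) = 0.02879, so d_i1 = 34.74 cm; m₁ = −d_i1/d_o1 = -0.1579.
d_o2 = 14.0 − (34.74) = -20.74 cm (virtual object).
Lens 2: 1/d_i2 = 1/(28.0) − 1/(-20.74) = 0.08393, so d_i2 = 11.91 cm; m₂ = −d_i2/d_o2 = +0.5745.
m = m₁·m₂ = (-0.1579)(+0.5745) = -0.0907.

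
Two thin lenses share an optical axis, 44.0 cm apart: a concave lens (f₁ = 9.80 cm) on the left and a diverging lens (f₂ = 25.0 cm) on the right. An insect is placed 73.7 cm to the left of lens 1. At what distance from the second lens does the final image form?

Lens 1 is diverging, so f₁ = −9.80 cm.
Lens 1: 1/d_i1 = 1/f₁ − 1/d_o1 = 1/(-9.80) − 1/(73.7) = -0.1156, so d_i1 = -8.650 cm.
The intermediate image is 8.650 cm to the left of lens 1 (virtual), which is 44.0 − (-8.650) = 52.65 cm to the left of lens 2, so d_o2 = +52.65 cm.
Lens 2 is diverging, so f₂ = −25.0 cm.
Lens 2: 1/d_i2 = 1/f₂ − 1/d_o2 = 1/(-25.0) − 1/(52.65) = -0.05899, so d_i2 = -17.0 cm.
The final image is virtual, 17.0 cm to the left of lens 2 (overall magnification ≈ 0.038).

17.0 cm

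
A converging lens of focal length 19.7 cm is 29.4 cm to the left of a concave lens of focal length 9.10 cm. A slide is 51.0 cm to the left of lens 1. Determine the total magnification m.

Lens 1: 1/d_i1 = 1/(19.7) − 1/(51.0) = 0.03115, so d_i1 = 32.10 cm; m₁ = −d_i1/d_o1 = -0.6294.
d_o2 = 29.4 − (32.10) = -2.700 cm (virtual object).
f₂ = −9.10 cm (diverging).
Lens 2: 1/d_i2 = 1/(-9.10) − 1/(-2.700) = 0.2605, so d_i2 = 3.839 cm; m₂ = −d_i2/d_o2 = +1.422.
m = m₁·m₂ = (-0.6294)(+1.422) = -0.895.

m = -0.895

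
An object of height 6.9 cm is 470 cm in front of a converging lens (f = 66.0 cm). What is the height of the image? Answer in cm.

1/d_i = 1/f − 1/d_o = 1/(66.00) − 1/(470) = 0.01302, so d_i = 76.78 cm.
m = −d_i/d_o = -0.1634.
|h_i| = |m|·h_o = 0.1634 × 6.9 = 1.13 cm. The image is real, inverted and reduced, on the far side of the lens.

1.13 cm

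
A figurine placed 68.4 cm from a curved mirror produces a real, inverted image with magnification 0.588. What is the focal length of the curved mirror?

m = −d_i/d_o ⇒ d_i = −m·d_o = −(-0.588)·(68.4) = 40.22 cm.
1/f = 1/d_o + 1/d_i = 1/(68.4) + 1/(40.22) = 0.03948, so f = 25.3 cm.
Since f is positive, the curved mirror is concave.

f = 25.3 cm (concave)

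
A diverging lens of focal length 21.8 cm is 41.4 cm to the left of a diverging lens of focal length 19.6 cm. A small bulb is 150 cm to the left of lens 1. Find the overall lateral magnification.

m = +0.0311

f₁ = −21.8 cm (diverging).
Lens 1: 1/d_i1 = 1/(-21.8) − 1/(150) = -0.05254, so d_i1 = -19.03 cm; m₁ = −d_i1/d_o1 = +0.1269.
d_o2 = 41.4 − (-19.03) = 60.43 cm.
f₂ = −19.6 cm (diverging).
Lens 2: 1/d_i2 = 1/(-19.6) − 1/(60.43) = -0.06757, so d_i2 = -14.80 cm; m₂ = −d_i2/d_o2 = +0.2449.
m = m₁·m₂ = (+0.1269)(+0.2449) = +0.0311.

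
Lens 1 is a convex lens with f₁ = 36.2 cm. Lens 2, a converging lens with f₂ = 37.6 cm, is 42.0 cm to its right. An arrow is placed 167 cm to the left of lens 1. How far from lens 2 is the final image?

3.79 cm

Lens 1: 1/d_i1 = 1/f₁ − 1/d_o1 = 1/(36.2) − 1/(167) = 0.02164, so d_i1 = 46.22 cm.
The intermediate image is 46.22 cm to the right of lens 1, which lies 4.220 cm to the right of lens 2 — a virtual object — so d_o2 = −4.220 cm.
Lens 2: 1/d_i2 = 1/f₂ − 1/d_o2 = 1/(37.6) − 1/(-4.220) = 0.2636, so d_i2 = 3.79 cm.
The final image is real, 3.79 cm to the right of lens 2 (overall magnification ≈ -0.25).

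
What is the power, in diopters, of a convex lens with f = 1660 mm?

f = 166 cm = 1.66 m.
P = 1/f = 1/(1.66 m) = +0.602 D.

P = +0.602 D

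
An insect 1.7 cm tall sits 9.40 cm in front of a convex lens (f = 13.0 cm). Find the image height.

1/d_i = 1/f − 1/d_o = 1/(13.00) − 1/(9.40) = -0.02946, so d_i = -33.94 cm.
m = −d_i/d_o = +3.611.
|h_i| = |m|·h_o = 3.611 × 1.7 = 6.14 cm. The image is virtual, upright and enlarged, on the same side as the object.

6.14 cm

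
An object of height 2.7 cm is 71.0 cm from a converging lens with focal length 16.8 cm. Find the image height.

1/d_i = 1/f − 1/d_o = 1/(16.80) − 1/(71.0) = 0.04544, so d_i = 22.01 cm.
m = −d_i/d_o = -0.3100.
|h_i| = |m|·h_o = 0.3100 × 2.7 = 0.837 cm. The image is real, inverted and reduced, on the far side of the lens.

0.837 cm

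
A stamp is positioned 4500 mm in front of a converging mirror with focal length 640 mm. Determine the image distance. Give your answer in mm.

746 mm

Mirror equation: 1/v = 1/f − 1/u = 1/(640.0) − 1/(4500) = 0.001563 − 0.0002222 = 0.001340, so v = 746 mm.
The image is real, inverted and reduced, in front of the mirror.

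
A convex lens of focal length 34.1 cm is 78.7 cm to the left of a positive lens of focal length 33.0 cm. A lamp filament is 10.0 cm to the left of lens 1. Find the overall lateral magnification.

m = -0.780

Lens 1: 1/d_i1 = 1/(34.1) − 1/(10.0) = -0.07067, so d_i1 = -14.15 cm; m₁ = −d_i1/d_o1 = +1.415.
d_o2 = 78.7 − (-14.15) = 92.85 cm.
Lens 2: 1/d_i2 = 1/(33.0) − 1/(92.85) = 0.01953, so d_i2 = 51.20 cm; m₂ = −d_i2/d_o2 = -0.5514.
m = m₁·m₂ = (+1.415)(-0.5514) = -0.780.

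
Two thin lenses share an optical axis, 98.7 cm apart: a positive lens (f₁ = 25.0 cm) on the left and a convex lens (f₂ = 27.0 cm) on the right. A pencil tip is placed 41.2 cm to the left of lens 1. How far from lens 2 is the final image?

117 cm

Lens 1: 1/d_i1 = 1/f₁ − 1/d_o1 = 1/(25.0) − 1/(41.2) = 0.01573, so d_i1 = 63.58 cm.
The intermediate image is 63.58 cm to the right of lens 1, which is 98.7 − (63.58) = 35.12 cm to the left of lens 2, so d_o2 = +35.12 cm.
Lens 2: 1/d_i2 = 1/f₂ − 1/d_o2 = 1/(27.0) − 1/(35.12) = 0.008563, so d_i2 = 117 cm.
The final image is real, 117 cm to the right of lens 2 (overall magnification ≈ 5.1).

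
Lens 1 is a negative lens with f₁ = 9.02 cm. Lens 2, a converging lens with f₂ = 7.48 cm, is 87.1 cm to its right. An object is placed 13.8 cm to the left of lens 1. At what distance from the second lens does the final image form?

Lens 1 is diverging, so f₁ = −9.02 cm.
Lens 1: 1/d_i1 = 1/f₁ − 1/d_o1 = 1/(-9.02) − 1/(13.8) = -0.1833, so d_i1 = -5.455 cm.
The intermediate image is 5.455 cm to the left of lens 1 (virtual), which is 87.1 − (-5.455) = 92.55 cm to the left of lens 2, so d_o2 = +92.55 cm.
Lens 2: 1/d_i2 = 1/f₂ − 1/d_o2 = 1/(7.48) − 1/(92.55) = 0.1229, so d_i2 = 8.14 cm.
The final image is real, 8.14 cm to the right of lens 2 (overall magnification ≈ -0.035).

8.14 cm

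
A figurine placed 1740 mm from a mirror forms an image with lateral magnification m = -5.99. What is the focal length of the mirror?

f = 1490 mm (concave)

m = −d_i/d_o ⇒ d_i = −m·d_o = −(-5.99)·(1740) = 10420 mm.
1/f = 1/d_o + 1/d_i = 1/(1740) + 1/(10420) = 0.0006707, so f = 1490 mm.
Since f is positive, the mirror is concave.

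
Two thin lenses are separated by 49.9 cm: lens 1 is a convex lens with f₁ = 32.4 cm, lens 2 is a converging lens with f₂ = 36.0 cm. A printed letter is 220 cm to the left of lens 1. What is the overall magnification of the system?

m = -0.258

Lens 1: 1/d_i1 = 1/(32.4) − 1/(220) = 0.02632, so d_i1 = 38.00 cm; m₁ = −d_i1/d_o1 = -0.1727.
d_o2 = 49.9 − (38.00) = 11.90 cm.
Lens 2: 1/d_i2 = 1/(36.0) − 1/(11.90) = -0.05626, so d_i2 = -17.78 cm; m₂ = −d_i2/d_o2 = +1.494.
m = m₁·m₂ = (-0.1727)(+1.494) = -0.258.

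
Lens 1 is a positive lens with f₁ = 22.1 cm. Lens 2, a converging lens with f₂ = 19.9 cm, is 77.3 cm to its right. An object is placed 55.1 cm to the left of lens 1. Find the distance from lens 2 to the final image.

39.2 cm

Lens 1: 1/d_i1 = 1/f₁ − 1/d_o1 = 1/(22.1) − 1/(55.1) = 0.02710, so d_i1 = 36.90 cm.
The intermediate image is 36.90 cm to the right of lens 1, which is 77.3 − (36.90) = 40.40 cm to the left of lens 2, so d_o2 = +40.40 cm.
Lens 2: 1/d_i2 = 1/f₂ − 1/d_o2 = 1/(19.9) − 1/(40.40) = 0.02550, so d_i2 = 39.2 cm.
The final image is real, 39.2 cm to the right of lens 2 (overall magnification ≈ 0.65).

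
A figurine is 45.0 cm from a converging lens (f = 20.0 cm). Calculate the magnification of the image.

1/d_i = 1/f − 1/d_o = 1/(20.00) − 1/(45.0) = 0.02778, so d_i = 36.00 cm.
m = −d_i/d_o = −(36.00)/(45.0) = -0.800.
The image is real, inverted and reduced, on the far side of the lens.

m = -0.800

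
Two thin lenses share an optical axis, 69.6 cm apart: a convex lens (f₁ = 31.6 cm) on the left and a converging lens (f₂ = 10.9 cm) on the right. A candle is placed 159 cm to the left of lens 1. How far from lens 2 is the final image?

17.1 cm

Lens 1: 1/d_i1 = 1/f₁ − 1/d_o1 = 1/(31.6) − 1/(159) = 0.02536, so d_i1 = 39.44 cm.
The intermediate image is 39.44 cm to the right of lens 1, which is 69.6 − (39.44) = 30.16 cm to the left of lens 2, so d_o2 = +30.16 cm.
Lens 2: 1/d_i2 = 1/f₂ − 1/d_o2 = 1/(10.9) − 1/(30.16) = 0.05859, so d_i2 = 17.1 cm.
The final image is real, 17.1 cm to the right of lens 2 (overall magnification ≈ 0.14).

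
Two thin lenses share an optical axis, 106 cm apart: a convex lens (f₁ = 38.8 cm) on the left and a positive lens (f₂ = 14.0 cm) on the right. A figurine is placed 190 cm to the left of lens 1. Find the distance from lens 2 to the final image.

Lens 1: 1/d_i1 = 1/f₁ − 1/d_o1 = 1/(38.8) − 1/(190) = 0.02051, so d_i1 = 48.76 cm.
The intermediate image is 48.76 cm to the right of lens 1, which is 106 − (48.76) = 57.24 cm to the left of lens 2, so d_o2 = +57.24 cm.
Lens 2: 1/d_i2 = 1/f₂ − 1/d_o2 = 1/(14.0) − 1/(57.24) = 0.05396, so d_i2 = 18.5 cm.
The final image is real, 18.5 cm to the right of lens 2 (overall magnification ≈ 0.083).

18.5 cm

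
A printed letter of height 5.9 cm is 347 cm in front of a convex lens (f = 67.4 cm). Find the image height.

1.42 cm

1/d_i = 1/f − 1/d_o = 1/(67.40) − 1/(347) = 0.01195, so d_i = 83.65 cm.
m = −d_i/d_o = -0.2411.
|h_i| = |m|·h_o = 0.2411 × 5.9 = 1.42 cm. The image is real, inverted and reduced, on the far side of the lens.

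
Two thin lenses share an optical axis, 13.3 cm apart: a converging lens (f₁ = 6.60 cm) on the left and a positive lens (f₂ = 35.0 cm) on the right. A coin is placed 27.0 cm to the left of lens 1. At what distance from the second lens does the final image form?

5.25 cm

Lens 1: 1/d_i1 = 1/f₁ − 1/d_o1 = 1/(6.60) − 1/(27.0) = 0.1145, so d_i1 = 8.735 cm.
The intermediate image is 8.735 cm to the right of lens 1, which is 13.3 − (8.735) = 4.565 cm to the left of lens 2, so d_o2 = +4.565 cm.
Lens 2: 1/d_i2 = 1/f₂ − 1/d_o2 = 1/(35.0) − 1/(4.565) = -0.1905, so d_i2 = -5.25 cm.
The final image is virtual, 5.25 cm to the left of lens 2 (overall magnification ≈ -0.37).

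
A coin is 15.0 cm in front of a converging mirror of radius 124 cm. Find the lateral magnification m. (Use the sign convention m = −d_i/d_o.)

f = R/2 = 124/2 = 62.00 cm.
1/d_i = 1/f − 1/d_o = 1/(62.00) − 1/(15.0) = -0.05054, so d_i = -19.79 cm.
m = −d_i/d_o = −(-19.79)/(15.0) = +1.32.
The image is virtual, upright and enlarged, behind the mirror.

m = +1.32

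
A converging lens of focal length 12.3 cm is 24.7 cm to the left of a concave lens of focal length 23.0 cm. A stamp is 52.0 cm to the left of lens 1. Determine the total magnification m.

m = -0.226

Lens 1: 1/d_i1 = 1/(12.3) − 1/(52.0) = 0.06207, so d_i1 = 16.11 cm; m₁ = −d_i1/d_o1 = -0.3098.
d_o2 = 24.7 − (16.11) = 8.590 cm.
f₂ = −23.0 cm (diverging).
Lens 2: 1/d_i2 = 1/(-23.0) − 1/(8.590) = -0.1599, so d_i2 = -6.254 cm; m₂ = −d_i2/d_o2 = +0.7281.
m = m₁·m₂ = (-0.3098)(+0.7281) = -0.226.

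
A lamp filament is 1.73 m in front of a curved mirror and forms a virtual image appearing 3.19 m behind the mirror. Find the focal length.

Virtual image ⇒ d_i = −3.19 m.
1/f = 1/d_o + 1/d_i = 1/(1.73) + 1/(-3.19) = 0.2646, so f = 3.78 m.
Since f is positive, the curved mirror is concave.

f = 3.78 m (concave)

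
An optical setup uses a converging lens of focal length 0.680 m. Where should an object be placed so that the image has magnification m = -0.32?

2.81 m

m = −d_i/d_o ⇒ d_i = −m·d_o.
1/f = 1/d_o + 1/d_i = 1/d_o − 1/(m·d_o) = (1 − 1/m)/d_o, so d_o = f(1 − 1/m) = (0.6800)(1 − 1/(-0.32)) = 2.81 m.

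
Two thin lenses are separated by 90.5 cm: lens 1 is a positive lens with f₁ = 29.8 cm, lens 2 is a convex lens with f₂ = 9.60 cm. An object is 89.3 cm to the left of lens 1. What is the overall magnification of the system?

Lens 1: 1/d_i1 = 1/(29.8) − 1/(89.3) = 0.02236, so d_i1 = 44.73 cm; m₁ = −d_i1/d_o1 = -0.5009.
d_o2 = 90.5 − (44.73) = 45.77 cm.
Lens 2: 1/d_i2 = 1/(9.60) − 1/(45.77) = 0.08232, so d_i2 = 12.15 cm; m₂ = −d_i2/d_o2 = -0.2654.
m = m₁·m₂ = (-0.5009)(-0.2654) = +0.133.

m = +0.133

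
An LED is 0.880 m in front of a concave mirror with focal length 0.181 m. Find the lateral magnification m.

m = -0.259

1/d_i = 1/f − 1/d_o = 1/(0.1810) − 1/(0.880) = 4.388, so d_i = 0.2279 m.
m = −d_i/d_o = −(0.2279)/(0.880) = -0.259.
The image is real, inverted and reduced, in front of the mirror.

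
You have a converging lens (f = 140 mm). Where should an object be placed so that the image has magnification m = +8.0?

m = −d_i/d_o ⇒ d_i = −m·d_o.
1/f = 1/d_o + 1/d_i = 1/d_o − 1/(m·d_o) = (1 − 1/m)/d_o, so d_o = f(1 − 1/m) = (140.0)(1 − 1/(+8.0)) = 122 mm.

122 mm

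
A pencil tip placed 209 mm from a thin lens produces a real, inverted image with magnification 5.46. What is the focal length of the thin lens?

m = −d_i/d_o ⇒ d_i = −m·d_o = −(-5.46)·(209) = 1141 mm.
1/f = 1/d_o + 1/d_i = 1/(209) + 1/(1141) = 0.005661, so f = 177 mm.
Since f is positive, the thin lens is converging.

f = 177 mm (converging)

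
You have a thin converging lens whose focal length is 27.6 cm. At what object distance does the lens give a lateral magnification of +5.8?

m = −d_i/d_o ⇒ d_i = −m·d_o.
1/f = 1/d_o + 1/d_i = 1/d_o − 1/(m·d_o) = (1 − 1/m)/d_o, so d_o = f(1 − 1/m) = (27.60)(1 − 1/(+5.8)) = 22.8 cm.

22.8 cm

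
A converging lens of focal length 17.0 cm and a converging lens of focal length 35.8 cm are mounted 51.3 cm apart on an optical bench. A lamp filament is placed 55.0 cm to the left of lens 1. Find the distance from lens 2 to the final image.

Lens 1: 1/d_i1 = 1/f₁ − 1/d_o1 = 1/(17.0) − 1/(55.0) = 0.04064, so d_i1 = 24.61 cm.
The intermediate image is 24.61 cm to the right of lens 1, which is 51.3 − (24.61) = 26.69 cm to the left of lens 2, so d_o2 = +26.69 cm.
Lens 2: 1/d_i2 = 1/f₂ − 1/d_o2 = 1/(35.8) − 1/(26.69) = -0.009534, so d_i2 = -105 cm.
The final image is virtual, 105 cm to the left of lens 2 (overall magnification ≈ -1.8).

105 cm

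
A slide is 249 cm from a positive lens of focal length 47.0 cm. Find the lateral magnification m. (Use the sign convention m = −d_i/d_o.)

m = -0.233

1/d_i = 1/f − 1/d_o = 1/(47.00) − 1/(249) = 0.01726, so d_i = 57.94 cm.
m = −d_i/d_o = −(57.94)/(249) = -0.233.
The image is real, inverted and reduced, on the far side of the lens.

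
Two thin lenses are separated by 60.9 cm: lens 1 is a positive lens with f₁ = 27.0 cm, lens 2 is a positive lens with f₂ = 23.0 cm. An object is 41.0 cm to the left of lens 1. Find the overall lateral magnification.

Lens 1: 1/d_i1 = 1/(27.0) − 1/(41.0) = 0.01265, so d_i1 = 79.07 cm; m₁ = −d_i1/d_o1 = -1.929.
d_o2 = 60.9 − (79.07) = -18.17 cm (virtual object).
Lens 2: 1/d_i2 = 1/(23.0) − 1/(-18.17) = 0.09851, so d_i2 = 10.15 cm; m₂ = −d_i2/d_o2 = +0.5587.
m = m₁·m₂ = (-1.929)(+0.5587) = -1.08.

m = -1.08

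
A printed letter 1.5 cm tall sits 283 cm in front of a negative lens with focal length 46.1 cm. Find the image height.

0.210 cm

For a negative lens, f = -46.1 cm.
1/d_i = 1/f − 1/d_o = 1/(-46.10) − 1/(283) = -0.02523, so d_i = -39.64 cm.
m = −d_i/d_o = +0.1401.
|h_i| = |m|·h_o = 0.1401 × 1.5 = 0.210 cm. The image is virtual, upright and reduced, on the same side as the object.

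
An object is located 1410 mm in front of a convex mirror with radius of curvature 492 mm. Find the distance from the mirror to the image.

f = R/2 = 492/2 = 246.0 mm; for a convex mirror, f = -246.0 mm.
Mirror equation: 1/d_i = 1/f − 1/d_o = 1/(-246.0) − 1/(1410) = -0.004065 − 0.0007092 = -0.004774, so d_i = -209 mm.
The image is virtual, upright and reduced, behind the mirror.

209 mm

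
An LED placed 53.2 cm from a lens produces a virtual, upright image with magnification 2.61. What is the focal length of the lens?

f = 86.2 cm (converging)

m = −d_i/d_o ⇒ d_i = −m·d_o = −(+2.61)·(53.2) = -138.9 cm.
1/f = 1/d_o + 1/d_i = 1/(53.2) + 1/(-138.9) = 0.01160, so f = 86.2 cm.
Since f is positive, the lens is converging.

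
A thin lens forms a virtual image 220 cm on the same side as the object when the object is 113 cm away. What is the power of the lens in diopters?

Virtual image ⇒ d_i = −220 cm.
1/f = 1/d_o + 1/d_i = 1/(113) + 1/(-220) = 0.004304 cm⁻¹.
f = 232.3 cm = 2.323 m, so P = 1/f = +0.430 D.

P = +0.430 D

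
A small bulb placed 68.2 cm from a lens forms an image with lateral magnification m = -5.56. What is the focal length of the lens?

m = −d_i/d_o ⇒ d_i = −m·d_o = −(-5.56)·(68.2) = 379.2 cm.
1/f = 1/d_o + 1/d_i = 1/(68.2) + 1/(379.2) = 0.01730, so f = 57.8 cm.
Since f is positive, the lens is converging.

f = 57.8 cm (converging)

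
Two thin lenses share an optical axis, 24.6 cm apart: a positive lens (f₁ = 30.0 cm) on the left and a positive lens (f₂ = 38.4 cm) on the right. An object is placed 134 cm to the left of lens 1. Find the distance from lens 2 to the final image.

10.3 cm

Lens 1: 1/d_i1 = 1/f₁ − 1/d_o1 = 1/(30.0) − 1/(134) = 0.02587, so d_i1 = 38.65 cm.
The intermediate image is 38.65 cm to the right of lens 1, which lies 14.05 cm to the right of lens 2 — a virtual object — so d_o2 = −14.05 cm.
Lens 2: 1/d_i2 = 1/f₂ − 1/d_o2 = 1/(38.4) − 1/(-14.05) = 0.09722, so d_i2 = 10.3 cm.
The final image is real, 10.3 cm to the right of lens 2 (overall magnification ≈ -0.21).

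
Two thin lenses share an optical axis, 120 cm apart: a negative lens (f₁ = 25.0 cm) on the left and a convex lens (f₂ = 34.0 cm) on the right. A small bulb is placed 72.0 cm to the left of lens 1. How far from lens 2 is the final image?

Lens 1 is diverging, so f₁ = −25.0 cm.
Lens 1: 1/d_i1 = 1/f₁ − 1/d_o1 = 1/(-25.0) − 1/(72.0) = -0.05389, so d_i1 = -18.56 cm.
The intermediate image is 18.56 cm to the left of lens 1 (virtual), which is 120 − (-18.56) = 138.6 cm to the left of lens 2, so d_o2 = +138.6 cm.
Lens 2: 1/d_i2 = 1/f₂ − 1/d_o2 = 1/(34.0) − 1/(138.6) = 0.02220, so d_i2 = 45.1 cm.
The final image is real, 45.1 cm to the right of lens 2 (overall magnification ≈ -0.084).

45.1 cm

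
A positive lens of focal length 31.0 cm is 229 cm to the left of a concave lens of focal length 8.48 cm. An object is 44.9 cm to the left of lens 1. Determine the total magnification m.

m = -0.138

Lens 1: 1/d_i1 = 1/(31.0) − 1/(44.9) = 0.009986, so d_i1 = 100.1 cm; m₁ = −d_i1/d_o1 = -2.229.
d_o2 = 229 − (100.1) = 128.9 cm.
f₂ = −8.48 cm (diverging).
Lens 2: 1/d_i2 = 1/(-8.48) − 1/(128.9) = -0.1257, so d_i2 = -7.957 cm; m₂ = −d_i2/d_o2 = +0.06173.
m = m₁·m₂ = (-2.229)(+0.06173) = -0.138.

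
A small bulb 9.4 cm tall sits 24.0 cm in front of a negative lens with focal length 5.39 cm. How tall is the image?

1.72 cm

For a negative lens, f = -5.39 cm.
1/d_i = 1/f − 1/d_o = 1/(-5.390) − 1/(24.0) = -0.2272, so d_i = -4.401 cm.
m = −d_i/d_o = +0.1834.
|h_i| = |m|·h_o = 0.1834 × 9.4 = 1.72 cm. The image is virtual, upright and reduced, on the same side as the object.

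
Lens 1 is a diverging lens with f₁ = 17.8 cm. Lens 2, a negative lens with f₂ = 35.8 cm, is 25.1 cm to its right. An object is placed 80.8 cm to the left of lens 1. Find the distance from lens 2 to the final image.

18.8 cm

Lens 1 is diverging, so f₁ = −17.8 cm.
Lens 1: 1/d_i1 = 1/f₁ − 1/d_o1 = 1/(-17.8) − 1/(80.8) = -0.06856, so d_i1 = -14.59 cm.
The intermediate image is 14.59 cm to the left of lens 1 (virtual), which is 25.1 − (-14.59) = 39.69 cm to the left of lens 2, so d_o2 = +39.69 cm.
Lens 2 is diverging, so f₂ = −35.8 cm.
Lens 2: 1/d_i2 = 1/f₂ − 1/d_o2 = 1/(-35.8) − 1/(39.69) = -0.05313, so d_i2 = -18.8 cm.
The final image is virtual, 18.8 cm to the left of lens 2 (overall magnification ≈ 0.086).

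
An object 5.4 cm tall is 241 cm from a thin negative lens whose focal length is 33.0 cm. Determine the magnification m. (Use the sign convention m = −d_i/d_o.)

For a negative lens, f = -33.0 cm.
1/d_i = 1/f − 1/d_o = 1/(-33.00) − 1/(241) = -0.03445, so d_i = -29.03 cm.
m = −d_i/d_o = −(-29.03)/(241) = +0.120.
The image is virtual, upright and reduced, on the same side as the object.

m = +0.120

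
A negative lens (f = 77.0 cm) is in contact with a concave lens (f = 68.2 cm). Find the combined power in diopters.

P = -2.76 D

P₁ = 1/f₁ = 1/(-0.770 m) = -1.299 D; P₂ = 1/f₂ = 1/(-0.682 m) = -1.466 D.
For thin lenses in contact, P = P₁ + P₂ = (-1.299) + (-1.466) = -2.76 D.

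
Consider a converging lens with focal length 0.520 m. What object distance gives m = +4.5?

m = −d_i/d_o ⇒ d_i = −m·d_o.
1/f = 1/d_o + 1/d_i = 1/d_o − 1/(m·d_o) = (1 − 1/m)/d_o, so d_o = f(1 − 1/m) = (0.5200)(1 − 1/(+4.5)) = 0.404 m.

0.404 m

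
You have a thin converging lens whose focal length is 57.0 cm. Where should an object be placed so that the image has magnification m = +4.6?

44.6 cm

m = −d_i/d_o ⇒ d_i = −m·d_o.
1/f = 1/d_o + 1/d_i = 1/d_o − 1/(m·d_o) = (1 − 1/m)/d_o, so d_o = f(1 − 1/m) = (57.00)(1 − 1/(+4.6)) = 44.6 cm.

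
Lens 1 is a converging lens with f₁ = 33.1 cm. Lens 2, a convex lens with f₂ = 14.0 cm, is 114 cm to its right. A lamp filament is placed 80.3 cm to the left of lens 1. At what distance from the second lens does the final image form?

18.5 cm

Lens 1: 1/d_i1 = 1/f₁ − 1/d_o1 = 1/(33.1) − 1/(80.3) = 0.01776, so d_i1 = 56.31 cm.
The intermediate image is 56.31 cm to the right of lens 1, which is 114 − (56.31) = 57.69 cm to the left of lens 2, so d_o2 = +57.69 cm.
Lens 2: 1/d_i2 = 1/f₂ − 1/d_o2 = 1/(14.0) − 1/(57.69) = 0.05409, so d_i2 = 18.5 cm.
The final image is real, 18.5 cm to the right of lens 2 (overall magnification ≈ 0.22).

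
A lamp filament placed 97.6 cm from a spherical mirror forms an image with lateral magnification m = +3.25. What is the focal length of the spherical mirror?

f = 141 cm (concave)

m = −d_i/d_o ⇒ d_i = −m·d_o = −(+3.25)·(97.6) = -317.2 cm.
1/f = 1/d_o + 1/d_i = 1/(97.6) + 1/(-317.2) = 0.007093, so f = 141 cm.
Since f is positive, the spherical mirror is concave.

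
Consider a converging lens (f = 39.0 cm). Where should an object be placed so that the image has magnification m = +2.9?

25.6 cm

m = −d_i/d_o ⇒ d_i = −m·d_o.
1/f = 1/d_o + 1/d_i = 1/d_o − 1/(m·d_o) = (1 − 1/m)/d_o, so d_o = f(1 − 1/m) = (39.00)(1 − 1/(+2.9)) = 25.6 cm.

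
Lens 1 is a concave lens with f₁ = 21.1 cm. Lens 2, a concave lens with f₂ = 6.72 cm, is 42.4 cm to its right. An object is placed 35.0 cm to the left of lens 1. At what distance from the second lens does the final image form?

5.99 cm

Lens 1 is diverging, so f₁ = −21.1 cm.
Lens 1: 1/d_i1 = 1/f₁ − 1/d_o1 = 1/(-21.1) − 1/(35.0) = -0.07596, so d_i1 = -13.16 cm.
The intermediate image is 13.16 cm to the left of lens 1 (virtual), which is 42.4 − (-13.16) = 55.56 cm to the left of lens 2, so d_o2 = +55.56 cm.
Lens 2 is diverging, so f₂ = −6.72 cm.
Lens 2: 1/d_i2 = 1/f₂ − 1/d_o2 = 1/(-6.72) − 1/(55.56) = -0.1668, so d_i2 = -5.99 cm.
The final image is virtual, 5.99 cm to the left of lens 2 (overall magnification ≈ 0.041).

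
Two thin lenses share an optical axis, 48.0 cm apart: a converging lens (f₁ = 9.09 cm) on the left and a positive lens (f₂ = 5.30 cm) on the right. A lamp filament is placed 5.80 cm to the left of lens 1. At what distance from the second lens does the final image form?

5.78 cm

Lens 1: 1/d_i1 = 1/f₁ − 1/d_o1 = 1/(9.09) − 1/(5.80) = -0.06240, so d_i1 = -16.02 cm.
The intermediate image is 16.02 cm to the left of lens 1 (virtual), which is 48.0 − (-16.02) = 64.02 cm to the left of lens 2, so d_o2 = +64.02 cm.
Lens 2: 1/d_i2 = 1/f₂ − 1/d_o2 = 1/(5.30) − 1/(64.02) = 0.1731, so d_i2 = 5.78 cm.
The final image is real, 5.78 cm to the right of lens 2 (overall magnification ≈ -0.25).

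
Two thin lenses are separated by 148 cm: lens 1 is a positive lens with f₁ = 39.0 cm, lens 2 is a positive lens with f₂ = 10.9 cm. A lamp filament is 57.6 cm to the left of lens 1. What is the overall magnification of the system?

m = +1.40

Lens 1: 1/d_i1 = 1/(39.0) − 1/(57.6) = 0.008280, so d_i1 = 120.8 cm; m₁ = −d_i1/d_o1 = -2.097.
d_o2 = 148 − (120.8) = 27.20 cm.
Lens 2: 1/d_i2 = 1/(10.9) − 1/(27.20) = 0.05498, so d_i2 = 18.19 cm; m₂ = −d_i2/d_o2 = -0.6687.
m = m₁·m₂ = (-2.097)(-0.6687) = +1.40.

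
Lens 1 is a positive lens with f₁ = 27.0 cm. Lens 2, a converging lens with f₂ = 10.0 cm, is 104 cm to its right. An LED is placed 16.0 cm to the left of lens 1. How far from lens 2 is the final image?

10.8 cm

Lens 1: 1/d_i1 = 1/f₁ − 1/d_o1 = 1/(27.0) − 1/(16.0) = -0.02546, so d_i1 = -39.27 cm.
The intermediate image is 39.27 cm to the left of lens 1 (virtual), which is 104 − (-39.27) = 143.3 cm to the left of lens 2, so d_o2 = +143.3 cm.
Lens 2: 1/d_i2 = 1/f₂ − 1/d_o2 = 1/(10.0) − 1/(143.3) = 0.09302, so d_i2 = 10.8 cm.
The final image is real, 10.8 cm to the right of lens 2 (overall magnification ≈ -0.18).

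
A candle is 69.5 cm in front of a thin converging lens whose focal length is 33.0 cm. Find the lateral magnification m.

m = -0.904

1/d_i = 1/f − 1/d_o = 1/(33.00) − 1/(69.5) = 0.01591, so d_i = 62.84 cm.
m = −d_i/d_o = −(62.84)/(69.5) = -0.904.
The image is real, inverted and reduced, on the far side of the lens.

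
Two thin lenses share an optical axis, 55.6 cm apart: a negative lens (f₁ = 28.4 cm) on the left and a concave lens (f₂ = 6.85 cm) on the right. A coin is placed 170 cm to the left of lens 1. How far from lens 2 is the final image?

6.31 cm

Lens 1 is diverging, so f₁ = −28.4 cm.
Lens 1: 1/d_i1 = 1/f₁ − 1/d_o1 = 1/(-28.4) − 1/(170) = -0.04109, so d_i1 = -24.33 cm.
The intermediate image is 24.33 cm to the left of lens 1 (virtual), which is 55.6 − (-24.33) = 79.93 cm to the left of lens 2, so d_o2 = +79.93 cm.
Lens 2 is diverging, so f₂ = −6.85 cm.
Lens 2: 1/d_i2 = 1/f₂ − 1/d_o2 = 1/(-6.85) − 1/(79.93) = -0.1585, so d_i2 = -6.31 cm.
The final image is virtual, 6.31 cm to the left of lens 2 (overall magnification ≈ 0.011).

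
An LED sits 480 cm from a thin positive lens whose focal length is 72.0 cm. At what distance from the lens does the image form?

84.7 cm

Lens equation: 1/d_i = 1/f − 1/d_o = 1/(72.00) − 1/(480) = 0.01389 − 0.002083 = 0.01181, so d_i = 84.7 cm.
The image is real, inverted and reduced, on the far side of the lens.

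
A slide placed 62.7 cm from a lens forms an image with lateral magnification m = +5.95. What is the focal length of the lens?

m = −d_i/d_o ⇒ d_i = −m·d_o = −(+5.95)·(62.7) = -373.1 cm.
1/f = 1/d_o + 1/d_i = 1/(62.7) + 1/(-373.1) = 0.01327, so f = 75.4 cm.
Since f is positive, the lens is converging.

f = 75.4 cm (converging)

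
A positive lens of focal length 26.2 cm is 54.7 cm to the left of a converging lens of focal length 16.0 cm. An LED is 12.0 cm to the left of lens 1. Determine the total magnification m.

m = -0.485

Lens 1: 1/d_i1 = 1/(26.2) − 1/(12.0) = -0.04517, so d_i1 = -22.14 cm; m₁ = −d_i1/d_o1 = +1.845.
d_o2 = 54.7 − (-22.14) = 76.84 cm.
Lens 2: 1/d_i2 = 1/(16.0) − 1/(76.84) = 0.04949, so d_i2 = 20.21 cm; m₂ = −d_i2/d_o2 = -0.2630.
m = m₁·m₂ = (+1.845)(-0.2630) = -0.485.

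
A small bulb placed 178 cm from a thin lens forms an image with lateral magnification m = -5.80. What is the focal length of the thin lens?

f = 152 cm (converging)

m = −d_i/d_o ⇒ d_i = −m·d_o = −(-5.80)·(178) = 1032 cm.
1/f = 1/d_o + 1/d_i = 1/(178) + 1/(1032) = 0.006587, so f = 152 cm.
Since f is positive, the thin lens is converging.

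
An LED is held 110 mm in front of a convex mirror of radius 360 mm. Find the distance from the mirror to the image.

68.3 mm

f = R/2 = 360/2 = 180.0 mm; for a convex mirror, f = -180.0 mm.
Mirror equation: 1/d_i = 1/f − 1/d_o = 1/(-180.0) − 1/(110) = -0.005556 − 0.009091 = -0.01465, so d_i = -68.3 mm.
The image is virtual, upright and reduced, behind the mirror.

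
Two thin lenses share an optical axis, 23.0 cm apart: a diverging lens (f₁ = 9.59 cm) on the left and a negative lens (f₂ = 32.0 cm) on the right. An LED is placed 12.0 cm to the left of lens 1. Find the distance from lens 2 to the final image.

15.0 cm

Lens 1 is diverging, so f₁ = −9.59 cm.
Lens 1: 1/d_i1 = 1/f₁ − 1/d_o1 = 1/(-9.59) − 1/(12.0) = -0.1876, so d_i1 = -5.330 cm.
The intermediate image is 5.330 cm to the left of lens 1 (virtual), which is 23.0 − (-5.330) = 28.33 cm to the left of lens 2, so d_o2 = +28.33 cm.
Lens 2 is diverging, so f₂ = −32.0 cm.
Lens 2: 1/d_i2 = 1/f₂ − 1/d_o2 = 1/(-32.0) − 1/(28.33) = -0.06655, so d_i2 = -15.0 cm.
The final image is virtual, 15.0 cm to the left of lens 2 (overall magnification ≈ 0.24).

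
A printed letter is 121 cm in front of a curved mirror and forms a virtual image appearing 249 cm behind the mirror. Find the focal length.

Virtual image ⇒ d_i = −249 cm.
1/f = 1/d_o + 1/d_i = 1/(121) + 1/(-249) = 0.004248, so f = 235 cm.
Since f is positive, the curved mirror is concave.

f = 235 cm (concave)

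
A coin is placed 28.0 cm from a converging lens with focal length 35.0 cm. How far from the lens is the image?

140 cm

Thin-lens equation: 1/s_i = 1/f − 1/s_o = 1/(35.00) − 1/(28.0) = 0.02857 − 0.03571 = -0.007143, so s_i = -140 cm.
The image is virtual, upright and enlarged, on the same side as the object.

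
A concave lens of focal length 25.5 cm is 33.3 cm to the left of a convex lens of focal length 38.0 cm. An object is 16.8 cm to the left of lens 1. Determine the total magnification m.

m = -4.22

f₁ = −25.5 cm (diverging).
Lens 1: 1/d_i1 = 1/(-25.5) − 1/(16.8) = -0.09874, so d_i1 = -10.13 cm; m₁ = −d_i1/d_o1 = +0.6030.
d_o2 = 33.3 − (-10.13) = 43.43 cm.
Lens 2: 1/d_i2 = 1/(38.0) − 1/(43.43) = 0.003290, so d_i2 = 303.9 cm; m₂ = −d_i2/d_o2 = -6.998.
m = m₁·m₂ = (+0.6030)(-6.998) = -4.22.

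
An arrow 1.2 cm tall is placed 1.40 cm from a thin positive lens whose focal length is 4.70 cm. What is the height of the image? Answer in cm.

1/d_i = 1/f − 1/d_o = 1/(4.700) − 1/(1.40) = -0.5015, so d_i = -1.994 cm.
m = −d_i/d_o = +1.424.
|h_i| = |m|·h_o = 1.424 × 1.2 = 1.71 cm. The image is virtual, upright and enlarged, on the same side as the object.

1.71 cm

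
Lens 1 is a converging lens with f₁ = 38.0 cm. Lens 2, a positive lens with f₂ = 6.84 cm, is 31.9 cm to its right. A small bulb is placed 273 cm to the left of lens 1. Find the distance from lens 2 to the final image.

4.39 cm

Lens 1: 1/d_i1 = 1/f₁ − 1/d_o1 = 1/(38.0) − 1/(273) = 0.02265, so d_i1 = 44.14 cm.
The intermediate image is 44.14 cm to the right of lens 1, which lies 12.24 cm to the right of lens 2 — a virtual object — so d_o2 = −12.24 cm.
Lens 2: 1/d_i2 = 1/f₂ − 1/d_o2 = 1/(6.84) − 1/(-12.24) = 0.2279, so d_i2 = 4.39 cm.
The final image is real, 4.39 cm to the right of lens 2 (overall magnification ≈ -0.058).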